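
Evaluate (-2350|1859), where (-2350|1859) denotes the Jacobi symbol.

1

(-2350|1859)
  = (1368|1859)    [-2350 ≡ 1368 mod 1859]
  = -(171|1859)    [1859 ≡ 3 mod 8 ⇒ (2|1859)^3 = -1]
  = (1859|171)    [QR: both ≡ 3 mod 4, sign flips]
  = (149|171)    [1859 ≡ 149 mod 171]
  = (171|149)    [QR: 149 ≡ 1 mod 4, sign kept]
  = (22|149)    [171 ≡ 22 mod 149]
  = -(11|149)    [149 ≡ 5 mod 8 ⇒ (2|149) = -1]
  = -(149|11)    [QR: 149 ≡ 1 mod 4, sign kept]
  = -(6|11)    [149 ≡ 6 mod 11]
  = (3|11)    [11 ≡ 3 mod 8 ⇒ (2|11) = -1]
  = -(11|3)    [QR: both ≡ 3 mod 4, sign flips]
  = -(2|3)    [11 ≡ 2 mod 3]
  = (1|3)    [3 ≡ 3 mod 8 ⇒ (2|3) = -1]
  = 1    [(1|3) = 1]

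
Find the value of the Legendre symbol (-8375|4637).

(-8375|4637)
  = (8375|4637)    [4637 ≡ 1 mod 4 ⇒ (-1|4637) = +1]
  = (3738|4637)    [8375 ≡ 3738 mod 4637]
  = -(1869|4637)    [4637 ≡ 5 mod 8 ⇒ (2|4637) = -1]
  = -(4637|1869)    [QR: 1869 ≡ 1 mod 4, sign kept]
  = -(899|1869)    [4637 ≡ 899 mod 1869]
  = -(1869|899)    [QR: 1869 ≡ 1 mod 4, sign kept]
  = -(71|899)    [1869 ≡ 71 mod 899]
  = (899|71)    [QR: both ≡ 3 mod 4, sign flips]
  = (47|71)    [899 ≡ 47 mod 71]
  = -(71|47)    [QR: both ≡ 3 mod 4, sign flips]
  = -(24|47)    [71 ≡ 24 mod 47]
  = -(3|47)    [47 ≡ 7 mod 8 ⇒ (2|47)^3 = +1]
  = (47|3)    [QR: both ≡ 3 mod 4, sign flips]
  = (2|3)    [47 ≡ 2 mod 3]
  = -(1|3)    [3 ≡ 3 mod 8 ⇒ (2|3) = -1]
  = -1    [(1|3) = 1]

-1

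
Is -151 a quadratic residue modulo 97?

yes

Reduce the numerator: -151 ≡ 43 (mod 97), so (-151/97) = (43/97).
97 ≡ 1 (mod 4), so quadratic reciprocity gives (43/97) = (97/43). Reduce: 97 ≡ 11 (mod 43). Now have (11/43).
Both 11 ≡ 3 and 43 ≡ 3 (mod 4), so reciprocity gives (11/43) = -(43/11). Reduce: 43 ≡ 10 (mod 11). Now have -(10/11).
Factor out 2: 10 = 2·5. Since 11 ≡ 3 (mod 8), (2/11) = -1. Now have (5/11).
5 ≡ 1 (mod 4), so quadratic reciprocity gives (5/11) = (11/5). Reduce: 11 ≡ 1 (mod 5). Now have (1/5).
(1/5) = 1. Collecting the sign factors: 1.
(-151/97) = 1, and 97 is prime, so -151 is a quadratic residue mod 97.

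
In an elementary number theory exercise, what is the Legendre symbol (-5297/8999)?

1

(-5297/8999)
  = -(5297/8999)    [8999 ≡ 3 mod 4 ⇒ (-1/8999) = -1]
  = -(8999/5297)    [QR: 5297 ≡ 1 mod 4, sign kept]
  = -(3702/5297)    [8999 ≡ 3702 mod 5297]
  = -(1851/5297)    [5297 ≡ 1 mod 8 ⇒ (2/5297) = +1]
  = -(5297/1851)    [QR: 5297 ≡ 1 mod 4, sign kept]
  = -(1595/1851)    [5297 ≡ 1595 mod 1851]
  = (1851/1595)    [QR: both ≡ 3 mod 4, sign flips]
  = (256/1595)    [1851 ≡ 256 mod 1595]
  = (1/1595)    [1595 ≡ 3 mod 8 ⇒ (2/1595)^8 = +1]
  = 1    [(1/1595) = 1]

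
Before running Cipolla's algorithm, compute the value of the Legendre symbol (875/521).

Reduce the numerator: 875 ≡ 354 (mod 521), so (875/521) = (354/521).
Factor out 2: 354 = 2·177. Since 521 ≡ 1 (mod 8), (2/521) = +1. Now have (177/521).
177 ≡ 1 (mod 4), so quadratic reciprocity gives (177/521) = (521/177). Reduce: 521 ≡ 167 (mod 177). Now have (167/177).
177 ≡ 1 (mod 4), so quadratic reciprocity gives (167/177) = (177/167). Reduce: 177 ≡ 10 (mod 167). Now have (10/167).
Factor out 2: 10 = 2·5. Since 167 ≡ 7 (mod 8), (2/167) = +1. Now have (5/167).
5 ≡ 1 (mod 4), so quadratic reciprocity gives (5/167) = (167/5). Reduce: 167 ≡ 2 (mod 5). Now have (2/5).
Factor out 2: 2 = 2. Since 5 ≡ 5 (mod 8), (2/5) = -1. Now have -(1/5).
(1/5) = 1. Collecting the sign factors: -1.

-1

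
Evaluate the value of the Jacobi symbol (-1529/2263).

-1

(-1529/2263)
  = -(1529/2263)    [2263 ≡ 3 mod 4 ⇒ (-1/2263) = -1]
  = -(2263/1529)    [QR: 1529 ≡ 1 mod 4, sign kept]
  = -(734/1529)    [2263 ≡ 734 mod 1529]
  = -(367/1529)    [1529 ≡ 1 mod 8 ⇒ (2/1529) = +1]
  = -(1529/367)    [QR: 1529 ≡ 1 mod 4, sign kept]
  = -(61/367)    [1529 ≡ 61 mod 367]
  = -(367/61)    [QR: 61 ≡ 1 mod 4, sign kept]
  = -(1/61)    [367 ≡ 1 mod 61]
  = -1    [(1/61) = 1]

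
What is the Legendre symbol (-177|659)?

(-177|659)
  = (482|659)    [-177 ≡ 482 mod 659]
  = -(241|659)    [659 ≡ 3 mod 8 ⇒ (2|659) = -1]
  = -(659|241)    [QR: 241 ≡ 1 mod 4, sign kept]
  = -(177|241)    [659 ≡ 177 mod 241]
  = -(241|177)    [QR: 177 ≡ 1 mod 4, sign kept]
  = -(64|177)    [241 ≡ 64 mod 177]
  = -(1|177)    [177 ≡ 1 mod 8 ⇒ (2|177)^6 = +1]
  = -1    [(1|177) = 1]

-1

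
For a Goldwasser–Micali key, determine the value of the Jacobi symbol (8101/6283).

-1

(8101/6283)
  = (1818/6283)    [8101 ≡ 1818 mod 6283]
  = -(909/6283)    [6283 ≡ 3 mod 8 ⇒ (2/6283) = -1]
  = -(6283/909)    [QR: 909 ≡ 1 mod 4, sign kept]
  = -(829/909)    [6283 ≡ 829 mod 909]
  = -(909/829)    [QR: 829 ≡ 1 mod 4, sign kept]
  = -(80/829)    [909 ≡ 80 mod 829]
  = -(5/829)    [829 ≡ 5 mod 8 ⇒ (2/829)^4 = +1]
  = -(829/5)    [QR: 5 ≡ 1 mod 4, sign kept]
  = -(4/5)    [829 ≡ 4 mod 5]
  = -(1/5)    [5 ≡ 5 mod 8 ⇒ (2/5)^2 = +1]
  = -1    [(1/5) = 1]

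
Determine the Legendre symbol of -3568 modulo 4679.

(-3568|4679)
  = -(3568|4679)    [4679 ≡ 3 mod 4 ⇒ (-1|4679) = -1]
  = -(223|4679)    [4679 ≡ 7 mod 8 ⇒ (2|4679)^4 = +1]
  = (4679|223)    [QR: both ≡ 3 mod 4, sign flips]
  = (219|223)    [4679 ≡ 219 mod 223]
  = -(223|219)    [QR: both ≡ 3 mod 4, sign flips]
  = -(4|219)    [223 ≡ 4 mod 219]
  = -(1|219)    [219 ≡ 3 mod 8 ⇒ (2|219)^2 = +1]
  = -1    [(1|219) = 1]

-1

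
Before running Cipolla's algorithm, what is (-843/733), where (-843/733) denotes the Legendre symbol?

-1

(-843/733)
  = (623/733)    [-843 ≡ 623 mod 733]
  = (733/623)    [QR: 733 ≡ 1 mod 4, sign kept]
  = (110/623)    [733 ≡ 110 mod 623]
  = (55/623)    [623 ≡ 7 mod 8 ⇒ (2/623) = +1]
  = -(623/55)    [QR: both ≡ 3 mod 4, sign flips]
  = -(18/55)    [623 ≡ 18 mod 55]
  = -(9/55)    [55 ≡ 7 mod 8 ⇒ (2/55) = +1]
  = -(55/9)    [QR: 9 ≡ 1 mod 4, sign kept]
  = -(1/9)    [55 ≡ 1 mod 9]
  = -1    [(1/9) = 1]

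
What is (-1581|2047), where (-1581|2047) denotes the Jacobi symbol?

Reduce the numerator: -1581 ≡ 466 (mod 2047), so (-1581|2047) = (466|2047).
Factor out 2: 466 = 2·233. Since 2047 ≡ 7 (mod 8), (2|2047) = +1. Now have (233|2047).
233 ≡ 1 (mod 4), so quadratic reciprocity gives (233|2047) = (2047|233). Reduce: 2047 ≡ 183 (mod 233). Now have (183|233).
233 ≡ 1 (mod 4), so quadratic reciprocity gives (183|233) = (233|183). Reduce: 233 ≡ 50 (mod 183). Now have (50|183).
Factor out 2: 50 = 2·25. Since 183 ≡ 7 (mod 8), (2|183) = +1. Now have (25|183).
25 ≡ 1 (mod 4), so quadratic reciprocity gives (25|183) = (183|25). Reduce: 183 ≡ 8 (mod 25). Now have (8|25).
Factor out 2: 8 = 2^3. Since 25 ≡ 1 (mod 8), (2|25) = +1, and (2|25)^3 = +1. Now have (1|25).
(1|25) = 1. Collecting the sign factors: 1.

1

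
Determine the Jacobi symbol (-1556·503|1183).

By multiplicativity, (-1556·503|1183) = (-1556|1183)·(503|1183).
First factor (-1556|1183):
Reduce the numerator: -1556 ≡ 810 (mod 1183), so (-1556|1183) = (810|1183).
Factor out 2: 810 = 2·405. Since 1183 ≡ 7 (mod 8), (2|1183) = +1. Now have (405|1183).
405 ≡ 1 (mod 4), so quadratic reciprocity gives (405|1183) = (1183|405). Reduce: 1183 ≡ 373 (mod 405). Now have (373|405).
373 ≡ 1 (mod 4), so quadratic reciprocity gives (373|405) = (405|373). Reduce: 405 ≡ 32 (mod 373). Now have (32|373).
Factor out 2: 32 = 2^5. Since 373 ≡ 5 (mod 8), (2|373) = -1, and (2|373)^5 = -1. Now have -(1|373).
(1|373) = 1. Collecting the sign factors: -1.
Second factor (503|1183):
Both 503 ≡ 3 and 1183 ≡ 3 (mod 4), so reciprocity gives (503|1183) = -(1183|503). Reduce: 1183 ≡ 177 (mod 503). Now have -(177|503).
177 ≡ 1 (mod 4), so quadratic reciprocity gives (177|503) = (503|177). Reduce: 503 ≡ 149 (mod 177). Now have -(149|177).
149 ≡ 1 (mod 4), so quadratic reciprocity gives (149|177) = (177|149). Reduce: 177 ≡ 28 (mod 149). Now have -(28|149).
Factor out 2: 28 = 2^2·7. Since 149 ≡ 5 (mod 8), (2|149) = -1, and (2|149)^2 = +1. Now have -(7|149).
149 ≡ 1 (mod 4), so quadratic reciprocity gives (7|149) = (149|7). Reduce: 149 ≡ 2 (mod 7). Now have -(2|7).
Factor out 2: 2 = 2. Since 7 ≡ 7 (mod 8), (2|7) = +1. Now have -(1|7).
(1|7) = 1. Collecting the sign factors: -1.
Product: (-1)·(-1) = 1.

1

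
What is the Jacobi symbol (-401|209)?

-1

Reduce the numerator: -401 ≡ 17 (mod 209), so (-401|209) = (17|209).
17 ≡ 1 (mod 4), so quadratic reciprocity gives (17|209) = (209|17). Reduce: 209 ≡ 5 (mod 17). Now have (5|17).
5 ≡ 1 (mod 4), so quadratic reciprocity gives (5|17) = (17|5). Reduce: 17 ≡ 2 (mod 5). Now have (2|5).
Factor out 2: 2 = 2. Since 5 ≡ 5 (mod 8), (2|5) = -1. Now have -(1|5).
(1|5) = 1. Collecting the sign factors: -1.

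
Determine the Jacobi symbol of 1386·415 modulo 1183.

0

By multiplicativity, (1386·415|1183) = (1386|1183)·(415|1183).
First factor (1386|1183):
Reduce the numerator: 1386 ≡ 203 (mod 1183), so (1386|1183) = (203|1183).
Both 203 ≡ 3 and 1183 ≡ 3 (mod 4), so reciprocity gives (203|1183) = -(1183|203). Reduce: 1183 ≡ 168 (mod 203). Now have -(168|203).
Factor out 2: 168 = 2^3·21. Since 203 ≡ 3 (mod 8), (2|203) = -1, and (2|203)^3 = -1. Now have (21|203).
21 ≡ 1 (mod 4), so quadratic reciprocity gives (21|203) = (203|21). Reduce: 203 ≡ 14 (mod 21). Now have (14|21).
Factor out 2: 14 = 2·7. Since 21 ≡ 5 (mod 8), (2|21) = -1. Now have -(7|21).
21 ≡ 1 (mod 4), so quadratic reciprocity gives (7|21) = (21|7). Reduce: 21 ≡ 0 (mod 7). Now have -(0|7).
The numerator is now 0 with denominator 7 > 1: the symbol is 0.
Second factor (415|1183):
Both 415 ≡ 3 and 1183 ≡ 3 (mod 4), so reciprocity gives (415|1183) = -(1183|415). Reduce: 1183 ≡ 353 (mod 415). Now have -(353|415).
353 ≡ 1 (mod 4), so quadratic reciprocity gives (353|415) = (415|353). Reduce: 415 ≡ 62 (mod 353). Now have -(62|353).
Factor out 2: 62 = 2·31. Since 353 ≡ 1 (mod 8), (2|353) = +1. Now have -(31|353).
353 ≡ 1 (mod 4), so quadratic reciprocity gives (31|353) = (353|31). Reduce: 353 ≡ 12 (mod 31). Now have -(12|31).
Factor out 2: 12 = 2^2·3. Since 31 ≡ 7 (mod 8), (2|31) = +1, and (2|31)^2 = +1. Now have -(3|31).
Both 3 ≡ 3 and 31 ≡ 3 (mod 4), so reciprocity gives (3|31) = -(31|3). Reduce: 31 ≡ 1 (mod 3). Now have (1|3).
(1|3) = 1. Collecting the sign factors: 1.
Product: (0)·(1) = 0.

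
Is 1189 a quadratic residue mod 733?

no

Reduce the numerator: 1189 ≡ 456 (mod 733), so (1189/733) = (456/733).
Factor out 2: 456 = 2^3·57. Since 733 ≡ 5 (mod 8), (2/733) = -1, and (2/733)^3 = -1. Now have -(57/733).
57 ≡ 1 (mod 4), so quadratic reciprocity gives (57/733) = (733/57). Reduce: 733 ≡ 49 (mod 57). Now have -(49/57).
49 ≡ 1 (mod 4), so quadratic reciprocity gives (49/57) = (57/49). Reduce: 57 ≡ 8 (mod 49). Now have -(8/49).
Factor out 2: 8 = 2^3. Since 49 ≡ 1 (mod 8), (2/49) = +1, and (2/49)^3 = +1. Now have -(1/49).
(1/49) = 1. Collecting the sign factors: -1.
The Legendre symbol is -1, so x^2 ≡ 1189 (mod 733) has no solution.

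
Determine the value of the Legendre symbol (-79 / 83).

Reduce the numerator: -79 ≡ 4 (mod 83), so (-79 / 83) = (4 / 83).
Factor out 2: 4 = 2^2. Since 83 ≡ 3 (mod 8), (2 / 83) = -1, and (2 / 83)^2 = +1. Now have (1 / 83).
(1 / 83) = 1. Collecting the sign factors: 1.

1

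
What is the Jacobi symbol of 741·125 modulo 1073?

By multiplicativity, (741·125|1073) = (741|1073)·(125|1073).
First factor (741|1073):
741 ≡ 1 (mod 4), so quadratic reciprocity gives (741|1073) = (1073|741). Reduce: 1073 ≡ 332 (mod 741). Now have (332|741).
Factor out 2: 332 = 2^2·83. Since 741 ≡ 5 (mod 8), (2|741) = -1, and (2|741)^2 = +1. Now have (83|741).
741 ≡ 1 (mod 4), so quadratic reciprocity gives (83|741) = (741|83). Reduce: 741 ≡ 77 (mod 83). Now have (77|83).
77 ≡ 1 (mod 4), so quadratic reciprocity gives (77|83) = (83|77). Reduce: 83 ≡ 6 (mod 77). Now have (6|77).
Factor out 2: 6 = 2·3. Since 77 ≡ 5 (mod 8), (2|77) = -1. Now have -(3|77).
77 ≡ 1 (mod 4), so quadratic reciprocity gives (3|77) = (77|3). Reduce: 77 ≡ 2 (mod 3). Now have -(2|3).
Factor out 2: 2 = 2. Since 3 ≡ 3 (mod 8), (2|3) = -1. Now have (1|3).
(1|3) = 1. Collecting the sign factors: 1.
Second factor (125|1073):
125 ≡ 1 (mod 4), so quadratic reciprocity gives (125|1073) = (1073|125). Reduce: 1073 ≡ 73 (mod 125). Now have (73|125).
73 ≡ 1 (mod 4), so quadratic reciprocity gives (73|125) = (125|73). Reduce: 125 ≡ 52 (mod 73). Now have (52|73).
Factor out 2: 52 = 2^2·13. Since 73 ≡ 1 (mod 8), (2|73) = +1, and (2|73)^2 = +1. Now have (13|73).
13 ≡ 1 (mod 4), so quadratic reciprocity gives (13|73) = (73|13). Reduce: 73 ≡ 8 (mod 13). Now have (8|13).
Factor out 2: 8 = 2^3. Since 13 ≡ 5 (mod 8), (2|13) = -1, and (2|13)^3 = -1. Now have -(1|13).
(1|13) = 1. Collecting the sign factors: -1.
Product: (1)·(-1) = -1.

-1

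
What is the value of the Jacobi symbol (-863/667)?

(-863/667)
  = -(863/667)    [667 ≡ 3 mod 4 ⇒ (-1/667) = -1]
  = -(196/667)    [863 ≡ 196 mod 667]
  = -(49/667)    [667 ≡ 3 mod 8 ⇒ (2/667)^2 = +1]
  = -(667/49)    [QR: 49 ≡ 1 mod 4, sign kept]
  = -(30/49)    [667 ≡ 30 mod 49]
  = -(15/49)    [49 ≡ 1 mod 8 ⇒ (2/49) = +1]
  = -(49/15)    [QR: 49 ≡ 1 mod 4, sign kept]
  = -(4/15)    [49 ≡ 4 mod 15]
  = -(1/15)    [15 ≡ 7 mod 8 ⇒ (2/15)^2 = +1]
  = -1    [(1/15) = 1]

-1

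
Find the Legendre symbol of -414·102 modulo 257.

By multiplicativity, (-414·102|257) = (-414|257)·(102|257).
First factor (-414|257):
Pull out -1: (-414|257) = (-1|257)·(414|257). Since 257 ≡ 1 (mod 4), (-1|257) = +1. Now have (414|257).
Reduce the numerator: 414 ≡ 157 (mod 257), so (414|257) = (157|257).
157 ≡ 1 (mod 4), so quadratic reciprocity gives (157|257) = (257|157). Reduce: 257 ≡ 100 (mod 157). Now have (100|157).
Factor out 2: 100 = 2^2·25. Since 157 ≡ 5 (mod 8), (2|157) = -1, and (2|157)^2 = +1. Now have (25|157).
25 ≡ 1 (mod 4), so quadratic reciprocity gives (25|157) = (157|25). Reduce: 157 ≡ 7 (mod 25). Now have (7|25).
25 ≡ 1 (mod 4), so quadratic reciprocity gives (7|25) = (25|7). Reduce: 25 ≡ 4 (mod 7). Now have (4|7).
Factor out 2: 4 = 2^2. Since 7 ≡ 7 (mod 8), (2|7) = +1, and (2|7)^2 = +1. Now have (1|7).
(1|7) = 1. Collecting the sign factors: 1.
Second factor (102|257):
Factor out 2: 102 = 2·51. Since 257 ≡ 1 (mod 8), (2|257) = +1. Now have (51|257).
257 ≡ 1 (mod 4), so quadratic reciprocity gives (51|257) = (257|51). Reduce: 257 ≡ 2 (mod 51). Now have (2|51).
Factor out 2: 2 = 2. Since 51 ≡ 3 (mod 8), (2|51) = -1. Now have -(1|51).
(1|51) = 1. Collecting the sign factors: -1.
Product: (1)·(-1) = -1.

-1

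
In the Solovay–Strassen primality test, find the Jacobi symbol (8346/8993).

Factor out 2: 8346 = 2·4173. Since 8993 ≡ 1 (mod 8), (2/8993) = +1. Now have (4173/8993).
4173 ≡ 1 (mod 4), so quadratic reciprocity gives (4173/8993) = (8993/4173). Reduce: 8993 ≡ 647 (mod 4173). Now have (647/4173).
4173 ≡ 1 (mod 4), so quadratic reciprocity gives (647/4173) = (4173/647). Reduce: 4173 ≡ 291 (mod 647). Now have (291/647).
Both 291 ≡ 3 and 647 ≡ 3 (mod 4), so reciprocity gives (291/647) = -(647/291). Reduce: 647 ≡ 65 (mod 291). Now have -(65/291).
65 ≡ 1 (mod 4), so quadratic reciprocity gives (65/291) = (291/65). Reduce: 291 ≡ 31 (mod 65). Now have -(31/65).
65 ≡ 1 (mod 4), so quadratic reciprocity gives (31/65) = (65/31). Reduce: 65 ≡ 3 (mod 31). Now have -(3/31).
Both 3 ≡ 3 and 31 ≡ 3 (mod 4), so reciprocity gives (3/31) = -(31/3). Reduce: 31 ≡ 1 (mod 3). Now have (1/3).
(1/3) = 1. Collecting the sign factors: 1.

1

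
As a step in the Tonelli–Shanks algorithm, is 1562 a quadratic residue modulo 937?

(1562|937)
  = (625|937)    [1562 ≡ 625 mod 937]
  = (937|625)    [QR: 625 ≡ 1 mod 4, sign kept]
  = (312|625)    [937 ≡ 312 mod 625]
  = (39|625)    [625 ≡ 1 mod 8 ⇒ (2|625)^3 = +1]
  = (625|39)    [QR: 625 ≡ 1 mod 4, sign kept]
  = (1|39)    [625 ≡ 1 mod 39]
  = 1    [(1|39) = 1]
The Legendre symbol is 1, so x^2 ≡ 1562 (mod 937) has solution.

yes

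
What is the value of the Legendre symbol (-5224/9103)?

(-5224/9103)
  = -(5224/9103)    [9103 ≡ 3 mod 4 ⇒ (-1/9103) = -1]
  = -(653/9103)    [9103 ≡ 7 mod 8 ⇒ (2/9103)^3 = +1]
  = -(9103/653)    [QR: 653 ≡ 1 mod 4, sign kept]
  = -(614/653)    [9103 ≡ 614 mod 653]
  = (307/653)    [653 ≡ 5 mod 8 ⇒ (2/653) = -1]
  = (653/307)    [QR: 653 ≡ 1 mod 4, sign kept]
  = (39/307)    [653 ≡ 39 mod 307]
  = -(307/39)    [QR: both ≡ 3 mod 4, sign flips]
  = -(34/39)    [307 ≡ 34 mod 39]
  = -(17/39)    [39 ≡ 7 mod 8 ⇒ (2/39) = +1]
  = -(39/17)    [QR: 17 ≡ 1 mod 4, sign kept]
  = -(5/17)    [39 ≡ 5 mod 17]
  = -(17/5)    [QR: 5 ≡ 1 mod 4, sign kept]
  = -(2/5)    [17 ≡ 2 mod 5]
  = (1/5)    [5 ≡ 5 mod 8 ⇒ (2/5) = -1]
  = 1    [(1/5) = 1]

1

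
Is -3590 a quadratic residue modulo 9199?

no

(-3590|9199)
  = (5609|9199)    [-3590 ≡ 5609 mod 9199]
  = (9199|5609)    [QR: 5609 ≡ 1 mod 4, sign kept]
  = (3590|5609)    [9199 ≡ 3590 mod 5609]
  = (1795|5609)    [5609 ≡ 1 mod 8 ⇒ (2|5609) = +1]
  = (5609|1795)    [QR: 5609 ≡ 1 mod 4, sign kept]
  = (224|1795)    [5609 ≡ 224 mod 1795]
  = -(7|1795)    [1795 ≡ 3 mod 8 ⇒ (2|1795)^5 = -1]
  = (1795|7)    [QR: both ≡ 3 mod 4, sign flips]
  = (3|7)    [1795 ≡ 3 mod 7]
  = -(7|3)    [QR: both ≡ 3 mod 4, sign flips]
  = -(1|3)    [7 ≡ 1 mod 3]
  = -1    [(1|3) = 1]
(-3590|9199) = -1, and 9199 is prime, so -3590 is not a quadratic residue mod 9199.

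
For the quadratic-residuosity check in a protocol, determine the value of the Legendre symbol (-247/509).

1

(-247/509)
  = (247/509)    [509 ≡ 1 mod 4 ⇒ (-1/509) = +1]
  = (509/247)    [QR: 509 ≡ 1 mod 4, sign kept]
  = (15/247)    [509 ≡ 15 mod 247]
  = -(247/15)    [QR: both ≡ 3 mod 4, sign flips]
  = -(7/15)    [247 ≡ 7 mod 15]
  = (15/7)    [QR: both ≡ 3 mod 4, sign flips]
  = (1/7)    [15 ≡ 1 mod 7]
  = 1    [(1/7) = 1]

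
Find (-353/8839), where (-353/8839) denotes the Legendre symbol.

1

Pull out -1: (-353/8839) = (-1/8839)·(353/8839). Since 8839 ≡ 3 (mod 4), (-1/8839) = -1. Now have -(353/8839).
353 ≡ 1 (mod 4), so quadratic reciprocity gives (353/8839) = (8839/353). Reduce: 8839 ≡ 14 (mod 353). Now have -(14/353).
Factor out 2: 14 = 2·7. Since 353 ≡ 1 (mod 8), (2/353) = +1. Now have -(7/353).
353 ≡ 1 (mod 4), so quadratic reciprocity gives (7/353) = (353/7). Reduce: 353 ≡ 3 (mod 7). Now have -(3/7).
Both 3 ≡ 3 and 7 ≡ 3 (mod 4), so reciprocity gives (3/7) = -(7/3). Reduce: 7 ≡ 1 (mod 3). Now have (1/3).
(1/3) = 1. Collecting the sign factors: 1.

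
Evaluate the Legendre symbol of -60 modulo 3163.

Reduce the numerator: -60 ≡ 3103 (mod 3163), so (-60/3163) = (3103/3163).
Both 3103 ≡ 3 and 3163 ≡ 3 (mod 4), so reciprocity gives (3103/3163) = -(3163/3103). Reduce: 3163 ≡ 60 (mod 3103). Now have -(60/3103).
Factor out 2: 60 = 2^2·15. Since 3103 ≡ 7 (mod 8), (2/3103) = +1, and (2/3103)^2 = +1. Now have -(15/3103).
Both 15 ≡ 3 and 3103 ≡ 3 (mod 4), so reciprocity gives (15/3103) = -(3103/15). Reduce: 3103 ≡ 13 (mod 15). Now have (13/15).
13 ≡ 1 (mod 4), so quadratic reciprocity gives (13/15) = (15/13). Reduce: 15 ≡ 2 (mod 13). Now have (2/13).
Factor out 2: 2 = 2. Since 13 ≡ 5 (mod 8), (2/13) = -1. Now have -(1/13).
(1/13) = 1. Collecting the sign factors: -1.

-1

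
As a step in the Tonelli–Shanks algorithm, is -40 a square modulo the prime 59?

(-40|59)
  = (19|59)    [-40 ≡ 19 mod 59]
  = -(59|19)    [QR: both ≡ 3 mod 4, sign flips]
  = -(2|19)    [59 ≡ 2 mod 19]
  = (1|19)    [19 ≡ 3 mod 8 ⇒ (2|19) = -1]
  = 1    [(1|19) = 1]
The Legendre symbol is 1, so x^2 ≡ -40 (mod 59) has solution.

yes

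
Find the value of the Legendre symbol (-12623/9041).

Pull out -1: (-12623/9041) = (-1/9041)·(12623/9041). Since 9041 ≡ 1 (mod 4), (-1/9041) = +1. Now have (12623/9041).
Reduce the numerator: 12623 ≡ 3582 (mod 9041), so (12623/9041) = (3582/9041).
Factor out 2: 3582 = 2·1791. Since 9041 ≡ 1 (mod 8), (2/9041) = +1. Now have (1791/9041).
9041 ≡ 1 (mod 4), so quadratic reciprocity gives (1791/9041) = (9041/1791). Reduce: 9041 ≡ 86 (mod 1791). Now have (86/1791).
Factor out 2: 86 = 2·43. Since 1791 ≡ 7 (mod 8), (2/1791) = +1. Now have (43/1791).
Both 43 ≡ 3 and 1791 ≡ 3 (mod 4), so reciprocity gives (43/1791) = -(1791/43). Reduce: 1791 ≡ 28 (mod 43). Now have -(28/43).
Factor out 2: 28 = 2^2·7. Since 43 ≡ 3 (mod 8), (2/43) = -1, and (2/43)^2 = +1. Now have -(7/43).
Both 7 ≡ 3 and 43 ≡ 3 (mod 4), so reciprocity gives (7/43) = -(43/7). Reduce: 43 ≡ 1 (mod 7). Now have (1/7).
(1/7) = 1. Collecting the sign factors: 1.

1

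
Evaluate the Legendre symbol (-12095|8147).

(-12095|8147)
  = (4199|8147)    [-12095 ≡ 4199 mod 8147]
  = -(8147|4199)    [QR: both ≡ 3 mod 4, sign flips]
  = -(3948|4199)    [8147 ≡ 3948 mod 4199]
  = -(987|4199)    [4199 ≡ 7 mod 8 ⇒ (2|4199)^2 = +1]
  = (4199|987)    [QR: both ≡ 3 mod 4, sign flips]
  = (251|987)    [4199 ≡ 251 mod 987]
  = -(987|251)    [QR: both ≡ 3 mod 4, sign flips]
  = -(234|251)    [987 ≡ 234 mod 251]
  = (117|251)    [251 ≡ 3 mod 8 ⇒ (2|251) = -1]
  = (251|117)    [QR: 117 ≡ 1 mod 4, sign kept]
  = (17|117)    [251 ≡ 17 mod 117]
  = (117|17)    [QR: 17 ≡ 1 mod 4, sign kept]
  = (15|17)    [117 ≡ 15 mod 17]
  = (17|15)    [QR: 17 ≡ 1 mod 4, sign kept]
  = (2|15)    [17 ≡ 2 mod 15]
  = (1|15)    [15 ≡ 7 mod 8 ⇒ (2|15) = +1]
  = 1    [(1|15) = 1]

1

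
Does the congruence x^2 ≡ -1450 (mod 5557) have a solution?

(-1450/5557)
  = (1450/5557)    [5557 ≡ 1 mod 4 ⇒ (-1/5557) = +1]
  = -(725/5557)    [5557 ≡ 5 mod 8 ⇒ (2/5557) = -1]
  = -(5557/725)    [QR: 725 ≡ 1 mod 4, sign kept]
  = -(482/725)    [5557 ≡ 482 mod 725]
  = (241/725)    [725 ≡ 5 mod 8 ⇒ (2/725) = -1]
  = (725/241)    [QR: 241 ≡ 1 mod 4, sign kept]
  = (2/241)    [725 ≡ 2 mod 241]
  = (1/241)    [241 ≡ 1 mod 8 ⇒ (2/241) = +1]
  = 1    [(1/241) = 1]
(-1450/5557) = 1, and 5557 is prime, so -1450 is a quadratic residue mod 5557.

yes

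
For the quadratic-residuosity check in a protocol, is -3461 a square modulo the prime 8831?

no

(-3461/8831)
  = -(3461/8831)    [8831 ≡ 3 mod 4 ⇒ (-1/8831) = -1]
  = -(8831/3461)    [QR: 3461 ≡ 1 mod 4, sign kept]
  = -(1909/3461)    [8831 ≡ 1909 mod 3461]
  = -(3461/1909)    [QR: 1909 ≡ 1 mod 4, sign kept]
  = -(1552/1909)    [3461 ≡ 1552 mod 1909]
  = -(97/1909)    [1909 ≡ 5 mod 8 ⇒ (2/1909)^4 = +1]
  = -(1909/97)    [QR: 97 ≡ 1 mod 4, sign kept]
  = -(66/97)    [1909 ≡ 66 mod 97]
  = -(33/97)    [97 ≡ 1 mod 8 ⇒ (2/97) = +1]
  = -(97/33)    [QR: 33 ≡ 1 mod 4, sign kept]
  = -(31/33)    [97 ≡ 31 mod 33]
  = -(33/31)    [QR: 33 ≡ 1 mod 4, sign kept]
  = -(2/31)    [33 ≡ 2 mod 31]
  = -(1/31)    [31 ≡ 7 mod 8 ⇒ (2/31) = +1]
  = -1    [(1/31) = 1]
(-3461/8831) = -1, and 8831 is prime, so -3461 is not a quadratic residue mod 8831.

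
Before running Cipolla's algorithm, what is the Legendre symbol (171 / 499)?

(171 / 499)
  = -(499 / 171)    [QR: both ≡ 3 mod 4, sign flips]
  = -(157 / 171)    [499 ≡ 157 mod 171]
  = -(171 / 157)    [QR: 157 ≡ 1 mod 4, sign kept]
  = -(14 / 157)    [171 ≡ 14 mod 157]
  = (7 / 157)    [157 ≡ 5 mod 8 ⇒ (2 / 157) = -1]
  = (157 / 7)    [QR: 157 ≡ 1 mod 4, sign kept]
  = (3 / 7)    [157 ≡ 3 mod 7]
  = -(7 / 3)    [QR: both ≡ 3 mod 4, sign flips]
  = -(1 / 3)    [7 ≡ 1 mod 3]
  = -1    [(1 / 3) = 1]

-1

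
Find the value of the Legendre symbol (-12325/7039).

1

(-12325/7039)
  = -(12325/7039)    [7039 ≡ 3 mod 4 ⇒ (-1/7039) = -1]
  = -(5286/7039)    [12325 ≡ 5286 mod 7039]
  = -(2643/7039)    [7039 ≡ 7 mod 8 ⇒ (2/7039) = +1]
  = (7039/2643)    [QR: both ≡ 3 mod 4, sign flips]
  = (1753/2643)    [7039 ≡ 1753 mod 2643]
  = (2643/1753)    [QR: 1753 ≡ 1 mod 4, sign kept]
  = (890/1753)    [2643 ≡ 890 mod 1753]
  = (445/1753)    [1753 ≡ 1 mod 8 ⇒ (2/1753) = +1]
  = (1753/445)    [QR: 445 ≡ 1 mod 4, sign kept]
  = (418/445)    [1753 ≡ 418 mod 445]
  = -(209/445)    [445 ≡ 5 mod 8 ⇒ (2/445) = -1]
  = -(445/209)    [QR: 209 ≡ 1 mod 4, sign kept]
  = -(27/209)    [445 ≡ 27 mod 209]
  = -(209/27)    [QR: 209 ≡ 1 mod 4, sign kept]
  = -(20/27)    [209 ≡ 20 mod 27]
  = -(5/27)    [27 ≡ 3 mod 8 ⇒ (2/27)^2 = +1]
  = -(27/5)    [QR: 5 ≡ 1 mod 4, sign kept]
  = -(2/5)    [27 ≡ 2 mod 5]
  = (1/5)    [5 ≡ 5 mod 8 ⇒ (2/5) = -1]
  = 1    [(1/5) = 1]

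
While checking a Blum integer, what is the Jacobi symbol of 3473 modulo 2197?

-1

(3473 / 2197)
  = (1276 / 2197)    [3473 ≡ 1276 mod 2197]
  = (319 / 2197)    [2197 ≡ 5 mod 8 ⇒ (2 / 2197)^2 = +1]
  = (2197 / 319)    [QR: 2197 ≡ 1 mod 4, sign kept]
  = (283 / 319)    [2197 ≡ 283 mod 319]
  = -(319 / 283)    [QR: both ≡ 3 mod 4, sign flips]
  = -(36 / 283)    [319 ≡ 36 mod 283]
  = -(9 / 283)    [283 ≡ 3 mod 8 ⇒ (2 / 283)^2 = +1]
  = -(283 / 9)    [QR: 9 ≡ 1 mod 4, sign kept]
  = -(4 / 9)    [283 ≡ 4 mod 9]
  = -(1 / 9)    [9 ≡ 1 mod 8 ⇒ (2 / 9)^2 = +1]
  = -1    [(1 / 9) = 1]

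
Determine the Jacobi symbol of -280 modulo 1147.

-1

(-280/1147)
  = -(280/1147)    [1147 ≡ 3 mod 4 ⇒ (-1/1147) = -1]
  = (35/1147)    [1147 ≡ 3 mod 8 ⇒ (2/1147)^3 = -1]
  = -(1147/35)    [QR: both ≡ 3 mod 4, sign flips]
  = -(27/35)    [1147 ≡ 27 mod 35]
  = (35/27)    [QR: both ≡ 3 mod 4, sign flips]
  = (8/27)    [35 ≡ 8 mod 27]
  = -(1/27)    [27 ≡ 3 mod 8 ⇒ (2/27)^3 = -1]
  = -1    [(1/27) = 1]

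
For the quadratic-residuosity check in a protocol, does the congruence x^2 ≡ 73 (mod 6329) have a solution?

no

73 ≡ 1 (mod 4), so quadratic reciprocity gives (73/6329) = (6329/73). Reduce: 6329 ≡ 51 (mod 73). Now have (51/73).
73 ≡ 1 (mod 4), so quadratic reciprocity gives (51/73) = (73/51). Reduce: 73 ≡ 22 (mod 51). Now have (22/51).
Factor out 2: 22 = 2·11. Since 51 ≡ 3 (mod 8), (2/51) = -1. Now have -(11/51).
Both 11 ≡ 3 and 51 ≡ 3 (mod 4), so reciprocity gives (11/51) = -(51/11). Reduce: 51 ≡ 7 (mod 11). Now have (7/11).
Both 7 ≡ 3 and 11 ≡ 3 (mod 4), so reciprocity gives (7/11) = -(11/7). Reduce: 11 ≡ 4 (mod 7). Now have -(4/7).
Factor out 2: 4 = 2^2. Since 7 ≡ 7 (mod 8), (2/7) = +1, and (2/7)^2 = +1. Now have -(1/7).
(1/7) = 1. Collecting the sign factors: -1.
The Legendre symbol is -1, so x^2 ≡ 73 (mod 6329) has no solution.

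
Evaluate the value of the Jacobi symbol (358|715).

Factor out 2: 358 = 2·179. Since 715 ≡ 3 (mod 8), (2|715) = -1. Now have -(179|715).
Both 179 ≡ 3 and 715 ≡ 3 (mod 4), so reciprocity gives (179|715) = -(715|179). Reduce: 715 ≡ 178 (mod 179). Now have (178|179).
Factor out 2: 178 = 2·89. Since 179 ≡ 3 (mod 8), (2|179) = -1. Now have -(89|179).
89 ≡ 1 (mod 4), so quadratic reciprocity gives (89|179) = (179|89). Reduce: 179 ≡ 1 (mod 89). Now have -(1|89).
(1|89) = 1. Collecting the sign factors: -1.

-1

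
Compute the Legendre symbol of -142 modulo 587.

(-142|587)
  = (445|587)    [-142 ≡ 445 mod 587]
  = (587|445)    [QR: 445 ≡ 1 mod 4, sign kept]
  = (142|445)    [587 ≡ 142 mod 445]
  = -(71|445)    [445 ≡ 5 mod 8 ⇒ (2|445) = -1]
  = -(445|71)    [QR: 445 ≡ 1 mod 4, sign kept]
  = -(19|71)    [445 ≡ 19 mod 71]
  = (71|19)    [QR: both ≡ 3 mod 4, sign flips]
  = (14|19)    [71 ≡ 14 mod 19]
  = -(7|19)    [19 ≡ 3 mod 8 ⇒ (2|19) = -1]
  = (19|7)    [QR: both ≡ 3 mod 4, sign flips]
  = (5|7)    [19 ≡ 5 mod 7]
  = (7|5)    [QR: 5 ≡ 1 mod 4, sign kept]
  = (2|5)    [7 ≡ 2 mod 5]
  = -(1|5)    [5 ≡ 5 mod 8 ⇒ (2|5) = -1]
  = -1    [(1|5) = 1]

-1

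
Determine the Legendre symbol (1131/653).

1

Reduce the numerator: 1131 ≡ 478 (mod 653), so (1131/653) = (478/653).
Factor out 2: 478 = 2·239. Since 653 ≡ 5 (mod 8), (2/653) = -1. Now have -(239/653).
653 ≡ 1 (mod 4), so quadratic reciprocity gives (239/653) = (653/239). Reduce: 653 ≡ 175 (mod 239). Now have -(175/239).
Both 175 ≡ 3 and 239 ≡ 3 (mod 4), so reciprocity gives (175/239) = -(239/175). Reduce: 239 ≡ 64 (mod 175). Now have (64/175).
Factor out 2: 64 = 2^6. Since 175 ≡ 7 (mod 8), (2/175) = +1, and (2/175)^6 = +1. Now have (1/175).
(1/175) = 1. Collecting the sign factors: 1.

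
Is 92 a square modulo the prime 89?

no

(92/89)
  = (3/89)    [92 ≡ 3 mod 89]
  = (89/3)    [QR: 89 ≡ 1 mod 4, sign kept]
  = (2/3)    [89 ≡ 2 mod 3]
  = -(1/3)    [3 ≡ 3 mod 8 ⇒ (2/3) = -1]
  = -1    [(1/3) = 1]
(92/89) = -1, and 89 is prime, so 92 is not a quadratic residue mod 89.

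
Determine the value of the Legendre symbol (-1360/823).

-1

Reduce the numerator: -1360 ≡ 286 (mod 823), so (-1360/823) = (286/823).
Factor out 2: 286 = 2·143. Since 823 ≡ 7 (mod 8), (2/823) = +1. Now have (143/823).
Both 143 ≡ 3 and 823 ≡ 3 (mod 4), so reciprocity gives (143/823) = -(823/143). Reduce: 823 ≡ 108 (mod 143). Now have -(108/143).
Factor out 2: 108 = 2^2·27. Since 143 ≡ 7 (mod 8), (2/143) = +1, and (2/143)^2 = +1. Now have -(27/143).
Both 27 ≡ 3 and 143 ≡ 3 (mod 4), so reciprocity gives (27/143) = -(143/27). Reduce: 143 ≡ 8 (mod 27). Now have (8/27).
Factor out 2: 8 = 2^3. Since 27 ≡ 3 (mod 8), (2/27) = -1, and (2/27)^3 = -1. Now have -(1/27).
(1/27) = 1. Collecting the sign factors: -1.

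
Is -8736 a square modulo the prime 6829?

(-8736|6829)
  = (8736|6829)    [6829 ≡ 1 mod 4 ⇒ (-1|6829) = +1]
  = (1907|6829)    [8736 ≡ 1907 mod 6829]
  = (6829|1907)    [QR: 6829 ≡ 1 mod 4, sign kept]
  = (1108|1907)    [6829 ≡ 1108 mod 1907]
  = (277|1907)    [1907 ≡ 3 mod 8 ⇒ (2|1907)^2 = +1]
  = (1907|277)    [QR: 277 ≡ 1 mod 4, sign kept]
  = (245|277)    [1907 ≡ 245 mod 277]
  = (277|245)    [QR: 245 ≡ 1 mod 4, sign kept]
  = (32|245)    [277 ≡ 32 mod 245]
  = -(1|245)    [245 ≡ 5 mod 8 ⇒ (2|245)^5 = -1]
  = -1    [(1|245) = 1]
(-8736|6829) = -1, and 6829 is prime, so -8736 is not a quadratic residue mod 6829.

no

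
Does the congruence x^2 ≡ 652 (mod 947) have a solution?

no

(652/947)
  = (163/947)    [947 ≡ 3 mod 8 ⇒ (2/947)^2 = +1]
  = -(947/163)    [QR: both ≡ 3 mod 4, sign flips]
  = -(132/163)    [947 ≡ 132 mod 163]
  = -(33/163)    [163 ≡ 3 mod 8 ⇒ (2/163)^2 = +1]
  = -(163/33)    [QR: 33 ≡ 1 mod 4, sign kept]
  = -(31/33)    [163 ≡ 31 mod 33]
  = -(33/31)    [QR: 33 ≡ 1 mod 4, sign kept]
  = -(2/31)    [33 ≡ 2 mod 31]
  = -(1/31)    [31 ≡ 7 mod 8 ⇒ (2/31) = +1]
  = -1    [(1/31) = 1]
(652/947) = -1, and 947 is prime, so 652 is not a quadratic residue mod 947.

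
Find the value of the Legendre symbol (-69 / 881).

1

(-69 / 881)
  = (812 / 881)    [-69 ≡ 812 mod 881]
  = (203 / 881)    [881 ≡ 1 mod 8 ⇒ (2 / 881)^2 = +1]
  = (881 / 203)    [QR: 881 ≡ 1 mod 4, sign kept]
  = (69 / 203)    [881 ≡ 69 mod 203]
  = (203 / 69)    [QR: 69 ≡ 1 mod 4, sign kept]
  = (65 / 69)    [203 ≡ 65 mod 69]
  = (69 / 65)    [QR: 65 ≡ 1 mod 4, sign kept]
  = (4 / 65)    [69 ≡ 4 mod 65]
  = (1 / 65)    [65 ≡ 1 mod 8 ⇒ (2 / 65)^2 = +1]
  = 1    [(1 / 65) = 1]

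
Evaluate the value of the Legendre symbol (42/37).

-1

Reduce the numerator: 42 ≡ 5 (mod 37), so (42/37) = (5/37).
5 ≡ 1 (mod 4), so quadratic reciprocity gives (5/37) = (37/5). Reduce: 37 ≡ 2 (mod 5). Now have (2/5).
Factor out 2: 2 = 2. Since 5 ≡ 5 (mod 8), (2/5) = -1. Now have -(1/5).
(1/5) = 1. Collecting the sign factors: -1.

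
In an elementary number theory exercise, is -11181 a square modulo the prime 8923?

no

(-11181|8923)
  = (6665|8923)    [-11181 ≡ 6665 mod 8923]
  = (8923|6665)    [QR: 6665 ≡ 1 mod 4, sign kept]
  = (2258|6665)    [8923 ≡ 2258 mod 6665]
  = (1129|6665)    [6665 ≡ 1 mod 8 ⇒ (2|6665) = +1]
  = (6665|1129)    [QR: 1129 ≡ 1 mod 4, sign kept]
  = (1020|1129)    [6665 ≡ 1020 mod 1129]
  = (255|1129)    [1129 ≡ 1 mod 8 ⇒ (2|1129)^2 = +1]
  = (1129|255)    [QR: 1129 ≡ 1 mod 4, sign kept]
  = (109|255)    [1129 ≡ 109 mod 255]
  = (255|109)    [QR: 109 ≡ 1 mod 4, sign kept]
  = (37|109)    [255 ≡ 37 mod 109]
  = (109|37)    [QR: 37 ≡ 1 mod 4, sign kept]
  = (35|37)    [109 ≡ 35 mod 37]
  = (37|35)    [QR: 37 ≡ 1 mod 4, sign kept]
  = (2|35)    [37 ≡ 2 mod 35]
  = -(1|35)    [35 ≡ 3 mod 8 ⇒ (2|35) = -1]
  = -1    [(1|35) = 1]
The Legendre symbol is -1, so x^2 ≡ -11181 (mod 8923) has no solution.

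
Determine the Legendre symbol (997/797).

Reduce the numerator: 997 ≡ 200 (mod 797), so (997/797) = (200/797).
Factor out 2: 200 = 2^3·25. Since 797 ≡ 5 (mod 8), (2/797) = -1, and (2/797)^3 = -1. Now have -(25/797).
25 ≡ 1 (mod 4), so quadratic reciprocity gives (25/797) = (797/25). Reduce: 797 ≡ 22 (mod 25). Now have -(22/25).
Factor out 2: 22 = 2·11. Since 25 ≡ 1 (mod 8), (2/25) = +1. Now have -(11/25).
25 ≡ 1 (mod 4), so quadratic reciprocity gives (11/25) = (25/11). Reduce: 25 ≡ 3 (mod 11). Now have -(3/11).
Both 3 ≡ 3 and 11 ≡ 3 (mod 4), so reciprocity gives (3/11) = -(11/3). Reduce: 11 ≡ 2 (mod 3). Now have (2/3).
Factor out 2: 2 = 2. Since 3 ≡ 3 (mod 8), (2/3) = -1. Now have -(1/3).
(1/3) = 1. Collecting the sign factors: -1.

-1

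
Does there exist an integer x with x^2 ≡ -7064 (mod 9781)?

no

(-7064/9781)
  = (2717/9781)    [-7064 ≡ 2717 mod 9781]
  = (9781/2717)    [QR: 2717 ≡ 1 mod 4, sign kept]
  = (1630/2717)    [9781 ≡ 1630 mod 2717]
  = -(815/2717)    [2717 ≡ 5 mod 8 ⇒ (2/2717) = -1]
  = -(2717/815)    [QR: 2717 ≡ 1 mod 4, sign kept]
  = -(272/815)    [2717 ≡ 272 mod 815]
  = -(17/815)    [815 ≡ 7 mod 8 ⇒ (2/815)^4 = +1]
  = -(815/17)    [QR: 17 ≡ 1 mod 4, sign kept]
  = -(16/17)    [815 ≡ 16 mod 17]
  = -(1/17)    [17 ≡ 1 mod 8 ⇒ (2/17)^4 = +1]
  = -1    [(1/17) = 1]
The Legendre symbol is -1, so x^2 ≡ -7064 (mod 9781) has no solution.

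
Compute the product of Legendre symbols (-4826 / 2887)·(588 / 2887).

By multiplicativity, (-4826·588 / 2887) = (-4826 / 2887)·(588 / 2887).
First factor (-4826 / 2887):
(-4826 / 2887)
  = (948 / 2887)    [-4826 ≡ 948 mod 2887]
  = (237 / 2887)    [2887 ≡ 7 mod 8 ⇒ (2 / 2887)^2 = +1]
  = (2887 / 237)    [QR: 237 ≡ 1 mod 4, sign kept]
  = (43 / 237)    [2887 ≡ 43 mod 237]
  = (237 / 43)    [QR: 237 ≡ 1 mod 4, sign kept]
  = (22 / 43)    [237 ≡ 22 mod 43]
  = -(11 / 43)    [43 ≡ 3 mod 8 ⇒ (2 / 43) = -1]
  = (43 / 11)    [QR: both ≡ 3 mod 4, sign flips]
  = (10 / 11)    [43 ≡ 10 mod 11]
  = -(5 / 11)    [11 ≡ 3 mod 8 ⇒ (2 / 11) = -1]
  = -(11 / 5)    [QR: 5 ≡ 1 mod 4, sign kept]
  = -(1 / 5)    [11 ≡ 1 mod 5]
  = -1    [(1 / 5) = 1]
Second factor (588 / 2887):
(588 / 2887)
  = (147 / 2887)    [2887 ≡ 7 mod 8 ⇒ (2 / 2887)^2 = +1]
  = -(2887 / 147)    [QR: both ≡ 3 mod 4, sign flips]
  = -(94 / 147)    [2887 ≡ 94 mod 147]
  = (47 / 147)    [147 ≡ 3 mod 8 ⇒ (2 / 147) = -1]
  = -(147 / 47)    [QR: both ≡ 3 mod 4, sign flips]
  = -(6 / 47)    [147 ≡ 6 mod 47]
  = -(3 / 47)    [47 ≡ 7 mod 8 ⇒ (2 / 47) = +1]
  = (47 / 3)    [QR: both ≡ 3 mod 4, sign flips]
  = (2 / 3)    [47 ≡ 2 mod 3]
  = -(1 / 3)    [3 ≡ 3 mod 8 ⇒ (2 / 3) = -1]
  = -1    [(1 / 3) = 1]
Product: (-1)·(-1) = 1.

1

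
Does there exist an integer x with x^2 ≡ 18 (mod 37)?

no

(18|37)
  = -(9|37)    [37 ≡ 5 mod 8 ⇒ (2|37) = -1]
  = -(37|9)    [QR: 9 ≡ 1 mod 4, sign kept]
  = -(1|9)    [37 ≡ 1 mod 9]
  = -1    [(1|9) = 1]
The Legendre symbol is -1, so x^2 ≡ 18 (mod 37) has no solution.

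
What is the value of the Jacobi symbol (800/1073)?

1

(800/1073)
  = (25/1073)    [1073 ≡ 1 mod 8 ⇒ (2/1073)^5 = +1]
  = (1073/25)    [QR: 25 ≡ 1 mod 4, sign kept]
  = (23/25)    [1073 ≡ 23 mod 25]
  = (25/23)    [QR: 25 ≡ 1 mod 4, sign kept]
  = (2/23)    [25 ≡ 2 mod 23]
  = (1/23)    [23 ≡ 7 mod 8 ⇒ (2/23) = +1]
  = 1    [(1/23) = 1]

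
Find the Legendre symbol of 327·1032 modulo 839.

By multiplicativity, (327·1032/839) = (327/839)·(1032/839).
First factor (327/839):
Both 327 ≡ 3 and 839 ≡ 3 (mod 4), so reciprocity gives (327/839) = -(839/327). Reduce: 839 ≡ 185 (mod 327). Now have -(185/327).
185 ≡ 1 (mod 4), so quadratic reciprocity gives (185/327) = (327/185). Reduce: 327 ≡ 142 (mod 185). Now have -(142/185).
Factor out 2: 142 = 2·71. Since 185 ≡ 1 (mod 8), (2/185) = +1. Now have -(71/185).
185 ≡ 1 (mod 4), so quadratic reciprocity gives (71/185) = (185/71). Reduce: 185 ≡ 43 (mod 71). Now have -(43/71).
Both 43 ≡ 3 and 71 ≡ 3 (mod 4), so reciprocity gives (43/71) = -(71/43). Reduce: 71 ≡ 28 (mod 43). Now have (28/43).
Factor out 2: 28 = 2^2·7. Since 43 ≡ 3 (mod 8), (2/43) = -1, and (2/43)^2 = +1. Now have (7/43).
Both 7 ≡ 3 and 43 ≡ 3 (mod 4), so reciprocity gives (7/43) = -(43/7). Reduce: 43 ≡ 1 (mod 7). Now have -(1/7).
(1/7) = 1. Collecting the sign factors: -1.
Second factor (1032/839):
Reduce the numerator: 1032 ≡ 193 (mod 839), so (1032/839) = (193/839).
193 ≡ 1 (mod 4), so quadratic reciprocity gives (193/839) = (839/193). Reduce: 839 ≡ 67 (mod 193). Now have (67/193).
193 ≡ 1 (mod 4), so quadratic reciprocity gives (67/193) = (193/67). Reduce: 193 ≡ 59 (mod 67). Now have (59/67).
Both 59 ≡ 3 and 67 ≡ 3 (mod 4), so reciprocity gives (59/67) = -(67/59). Reduce: 67 ≡ 8 (mod 59). Now have -(8/59).
Factor out 2: 8 = 2^3. Since 59 ≡ 3 (mod 8), (2/59) = -1, and (2/59)^3 = -1. Now have (1/59).
(1/59) = 1. Collecting the sign factors: 1.
Product: (-1)·(1) = -1.

-1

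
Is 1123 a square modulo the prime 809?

(1123/809)
  = (314/809)    [1123 ≡ 314 mod 809]
  = (157/809)    [809 ≡ 1 mod 8 ⇒ (2/809) = +1]
  = (809/157)    [QR: 157 ≡ 1 mod 4, sign kept]
  = (24/157)    [809 ≡ 24 mod 157]
  = -(3/157)    [157 ≡ 5 mod 8 ⇒ (2/157)^3 = -1]
  = -(157/3)    [QR: 157 ≡ 1 mod 4, sign kept]
  = -(1/3)    [157 ≡ 1 mod 3]
  = -1    [(1/3) = 1]
(1123/809) = -1, and 809 is prime, so 1123 is not a quadratic residue mod 809.

no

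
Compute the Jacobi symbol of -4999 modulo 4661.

(-4999 / 4661)
  = (4323 / 4661)    [-4999 ≡ 4323 mod 4661]
  = (4661 / 4323)    [QR: 4661 ≡ 1 mod 4, sign kept]
  = (338 / 4323)    [4661 ≡ 338 mod 4323]
  = -(169 / 4323)    [4323 ≡ 3 mod 8 ⇒ (2 / 4323) = -1]
  = -(4323 / 169)    [QR: 169 ≡ 1 mod 4, sign kept]
  = -(98 / 169)    [4323 ≡ 98 mod 169]
  = -(49 / 169)    [169 ≡ 1 mod 8 ⇒ (2 / 169) = +1]
  = -(169 / 49)    [QR: 49 ≡ 1 mod 4, sign kept]
  = -(22 / 49)    [169 ≡ 22 mod 49]
  = -(11 / 49)    [49 ≡ 1 mod 8 ⇒ (2 / 49) = +1]
  = -(49 / 11)    [QR: 49 ≡ 1 mod 4, sign kept]
  = -(5 / 11)    [49 ≡ 5 mod 11]
  = -(11 / 5)    [QR: 5 ≡ 1 mod 4, sign kept]
  = -(1 / 5)    [11 ≡ 1 mod 5]
  = -1    [(1 / 5) = 1]

-1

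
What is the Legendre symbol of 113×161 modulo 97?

By multiplicativity, (113·161/97) = (113/97)·(161/97).
First factor (113/97):
Reduce the numerator: 113 ≡ 16 (mod 97), so (113/97) = (16/97).
Factor out 2: 16 = 2^4. Since 97 ≡ 1 (mod 8), (2/97) = +1, and (2/97)^4 = +1. Now have (1/97).
(1/97) = 1. Collecting the sign factors: 1.
Second factor (161/97):
Reduce the numerator: 161 ≡ 64 (mod 97), so (161/97) = (64/97).
Factor out 2: 64 = 2^6. Since 97 ≡ 1 (mod 8), (2/97) = +1, and (2/97)^6 = +1. Now have (1/97).
(1/97) = 1. Collecting the sign factors: 1.
Product: (1)·(1) = 1.

1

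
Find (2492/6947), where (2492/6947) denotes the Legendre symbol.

1

Factor out 2: 2492 = 2^2·623. Since 6947 ≡ 3 (mod 8), (2/6947) = -1, and (2/6947)^2 = +1. Now have (623/6947).
Both 623 ≡ 3 and 6947 ≡ 3 (mod 4), so reciprocity gives (623/6947) = -(6947/623). Reduce: 6947 ≡ 94 (mod 623). Now have -(94/623).
Factor out 2: 94 = 2·47. Since 623 ≡ 7 (mod 8), (2/623) = +1. Now have -(47/623).
Both 47 ≡ 3 and 623 ≡ 3 (mod 4), so reciprocity gives (47/623) = -(623/47). Reduce: 623 ≡ 12 (mod 47). Now have (12/47).
Factor out 2: 12 = 2^2·3. Since 47 ≡ 7 (mod 8), (2/47) = +1, and (2/47)^2 = +1. Now have (3/47).
Both 3 ≡ 3 and 47 ≡ 3 (mod 4), so reciprocity gives (3/47) = -(47/3). Reduce: 47 ≡ 2 (mod 3). Now have -(2/3).
Factor out 2: 2 = 2. Since 3 ≡ 3 (mod 8), (2/3) = -1. Now have (1/3).
(1/3) = 1. Collecting the sign factors: 1.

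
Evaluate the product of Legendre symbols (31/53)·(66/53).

By multiplicativity, (31·66/53) = (31/53)·(66/53).
First factor (31/53):
53 ≡ 1 (mod 4), so quadratic reciprocity gives (31/53) = (53/31). Reduce: 53 ≡ 22 (mod 31). Now have (22/31).
Factor out 2: 22 = 2·11. Since 31 ≡ 7 (mod 8), (2/31) = +1. Now have (11/31).
Both 11 ≡ 3 and 31 ≡ 3 (mod 4), so reciprocity gives (11/31) = -(31/11). Reduce: 31 ≡ 9 (mod 11). Now have -(9/11).
9 ≡ 1 (mod 4), so quadratic reciprocity gives (9/11) = (11/9). Reduce: 11 ≡ 2 (mod 9). Now have -(2/9).
Factor out 2: 2 = 2. Since 9 ≡ 1 (mod 8), (2/9) = +1. Now have -(1/9).
(1/9) = 1. Collecting the sign factors: -1.
Second factor (66/53):
Reduce the numerator: 66 ≡ 13 (mod 53), so (66/53) = (13/53).
13 ≡ 1 (mod 4), so quadratic reciprocity gives (13/53) = (53/13). Reduce: 53 ≡ 1 (mod 13). Now have (1/13).
(1/13) = 1. Collecting the sign factors: 1.
Product: (-1)·(1) = -1.

-1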